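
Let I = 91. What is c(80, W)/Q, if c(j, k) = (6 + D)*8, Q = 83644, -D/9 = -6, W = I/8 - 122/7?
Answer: 120/20911 ≈ 0.0057386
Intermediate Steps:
W = -339/56 (W = 91/8 - 122/7 = -339/56 ≈ -6.0536)
D = 54 (D = -9*(-6) = 54)
c(j, k) = 480 (c(j, k) = (6 + 54)*8 = 60*8 = 480)
c(80, W)/Q = 480/83644 = 480*(1/83644) = 120/20911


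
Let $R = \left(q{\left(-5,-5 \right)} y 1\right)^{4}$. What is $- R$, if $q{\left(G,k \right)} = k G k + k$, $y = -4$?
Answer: $-73116160000$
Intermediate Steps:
$q{\left(G,k \right)} = k + G k^{2}$ ($q{\left(G,k \right)} = G k k + k = G k^{2} + k = k + G k^{2}$)
$R = 73116160000$ ($R = \left(- 5 \left(1 - -25\right) \left(-4\right) 1\right)^{4} = \left(- 5 \left(1 + 25\right) \left(-4\right) 1\right)^{4} = \left(\left(-5\right) 26 \left(-4\right) 1\right)^{4} = \left(\left(-130\right) \left(-4\right) 1\right)^{4} = \left(520 \cdot 1\right)^{4} = 520^{4} = 73116160000$)
$- R = \left(-1\right) 73116160000 = -73116160000$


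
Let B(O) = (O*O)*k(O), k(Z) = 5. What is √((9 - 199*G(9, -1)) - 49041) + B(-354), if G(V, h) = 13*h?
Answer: 626580 + I*√46445 ≈ 6.2658e+5 + 215.51*I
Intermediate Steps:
B(O) = 5*O² (B(O) = (O*O)*5 = O²*5 = 5*O²)
√((9 - 199*G(9, -1)) - 49041) + B(-354) = √((9 - 2587*(-1)) - 49041) + 5*(-354)² = √((9 - 199*(-13)) - 49041) + 5*125316 = √((9 + 2587) - 49041) + 626580 = √(2596 - 49041) + 626580 = √(-46445) + 626580 = I*√46445 + 626580 = 626580 + I*√46445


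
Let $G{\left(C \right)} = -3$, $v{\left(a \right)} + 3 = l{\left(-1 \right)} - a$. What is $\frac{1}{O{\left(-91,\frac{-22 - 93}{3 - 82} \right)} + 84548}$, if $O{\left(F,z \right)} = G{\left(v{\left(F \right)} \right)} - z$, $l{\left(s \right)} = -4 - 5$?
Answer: $\frac{79}{6678940} \approx 1.1828 \cdot 10^{-5}$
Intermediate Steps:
$l{\left(s \right)} = -9$
$v{\left(a \right)} = -12 - a$ ($v{\left(a \right)} = -3 - \left(9 + a\right) = -12 - a$)
$O{\left(F,z \right)} = -3 - z$
$\frac{1}{O{\left(-91,\frac{-22 - 93}{3 - 82} \right)} + 84548} = \frac{1}{\left(-3 - \frac{-22 - 93}{3 - 82}\right) + 84548} = \frac{1}{\left(-3 - - \frac{115}{-79}\right) + 84548} = \frac{1}{\left(-3 - \left(-115\right) \left(- \frac{1}{79}\right)\right) + 84548} = \frac{1}{\left(-3 - \frac{115}{79}\right) + 84548} = \frac{1}{- \frac{352}{79} + 84548} = \frac{1}{\frac{6678940}{79}} = \frac{79}{6678940}$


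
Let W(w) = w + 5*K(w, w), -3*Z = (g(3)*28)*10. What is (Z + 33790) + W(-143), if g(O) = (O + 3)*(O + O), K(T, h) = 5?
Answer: 30312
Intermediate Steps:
g(O) = 2*O*(3 + O) (g(O) = (3 + O)*(2*O) = 2*O*(3 + O))
Z = -3360 (Z = -(2*3*(3 + 3))*28*10/3 = -(2*3*6)*28*10/3 = -36*28*10/3 = -336*10 = -1/3*10080 = -3360)
W(w) = 25 + w (W(w) = w + 5*5 = w + 25 = 25 + w)
(Z + 33790) + W(-143) = (-3360 + 33790) + (25 - 143) = 30430 - 118 = 30312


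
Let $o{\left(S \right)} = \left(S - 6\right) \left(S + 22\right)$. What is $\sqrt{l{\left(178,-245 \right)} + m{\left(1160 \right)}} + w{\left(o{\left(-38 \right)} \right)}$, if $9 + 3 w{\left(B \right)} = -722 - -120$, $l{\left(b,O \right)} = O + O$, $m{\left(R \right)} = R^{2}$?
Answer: $- \frac{611}{3} + \sqrt{1345110} \approx 956.12$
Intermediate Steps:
$l{\left(b,O \right)} = 2 O$
$o{\left(S \right)} = \left(-6 + S\right) \left(22 + S\right)$
$w{\left(B \right)} = - \frac{611}{3}$ ($w{\left(B \right)} = -3 + \frac{-722 - -120}{3} = -3 + \frac{-722 + 120}{3} = -3 + \frac{1}{3} \left(-602\right) = -3 - \frac{602}{3} = - \frac{611}{3}$)
$\sqrt{l{\left(178,-245 \right)} + m{\left(1160 \right)}} + w{\left(o{\left(-38 \right)} \right)} = \sqrt{2 \left(-245\right) + 1160^{2}} - \frac{611}{3} = \sqrt{-490 + 1345600} - \frac{611}{3} = \sqrt{1345110} - \frac{611}{3} = - \frac{611}{3} + \sqrt{1345110}$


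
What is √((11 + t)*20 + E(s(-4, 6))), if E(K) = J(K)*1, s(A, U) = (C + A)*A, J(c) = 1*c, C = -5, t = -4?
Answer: 4*√11 ≈ 13.266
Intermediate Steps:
J(c) = c
s(A, U) = A*(-5 + A) (s(A, U) = (-5 + A)*A = A*(-5 + A))
E(K) = K (E(K) = K*1 = K)
√((11 + t)*20 + E(s(-4, 6))) = √((11 - 4)*20 - 4*(-5 - 4)) = √(7*20 - 4*(-9)) = √(140 + 36) = √176 = 4*√11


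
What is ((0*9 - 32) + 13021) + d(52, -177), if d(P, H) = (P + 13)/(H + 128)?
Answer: 636396/49 ≈ 12988.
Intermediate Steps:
d(P, H) = (13 + P)/(128 + H)
((0*9 - 32) + 13021) + d(52, -177) = ((0*9 - 32) + 13021) + (13 + 52)/(128 - 177) = ((0 - 32) + 13021) + 65/(-49) = (-32 + 13021) - 1/49*65 = 12989 - 65/49 = 636396/49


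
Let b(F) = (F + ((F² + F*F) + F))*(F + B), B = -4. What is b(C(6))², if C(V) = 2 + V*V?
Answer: 10155802176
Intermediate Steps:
C(V) = 2 + V²
b(F) = (-4 + F)*(2*F + 2*F²) (b(F) = (F + ((F² + F*F) + F))*(F - 4) = (F + ((F² + F²) + F))*(-4 + F) = (F + (2*F² + F))*(-4 + F) = (F + (F + 2*F²))*(-4 + F) = (2*F + 2*F²)*(-4 + F) = (-4 + F)*(2*F + 2*F²))
b(C(6))² = (2*(2 + 6²)*(-4 + (2 + 6²)² - 3*(2 + 6²)))² = (2*(2 + 36)*(-4 + (2 + 36)² - 3*(2 + 36)))² = (2*38*(-4 + 38² - 3*38))² = (2*38*(-4 + 1444 - 114))² = (2*38*1326)² = 100776² = 10155802176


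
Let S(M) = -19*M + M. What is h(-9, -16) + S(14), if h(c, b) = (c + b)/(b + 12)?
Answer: -983/4 ≈ -245.75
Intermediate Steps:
h(c, b) = (b + c)/(12 + b)
S(M) = -18*M
h(-9, -16) + S(14) = (-16 - 9)/(12 - 16) - 18*14 = -25/(-4) - 252 = -1/4*(-25) - 252 = 25/4 - 252 = -983/4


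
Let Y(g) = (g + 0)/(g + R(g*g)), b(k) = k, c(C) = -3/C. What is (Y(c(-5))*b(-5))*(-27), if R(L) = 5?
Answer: 405/28 ≈ 14.464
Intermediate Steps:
Y(g) = g/(5 + g) (Y(g) = (g + 0)/(g + 5) = g/(5 + g))
(Y(c(-5))*b(-5))*(-27) = (((-3/(-5))/(5 - 3/(-5)))*(-5))*(-27) = (((-3*(-⅕))/(5 - 3*(-⅕)))*(-5))*(-27) = ((3/(5*(5 + ⅗)))*(-5))*(-27) = ((3/(5*(28/5)))*(-5))*(-27) = (((⅗)*(5/28))*(-5))*(-27) = ((3/28)*(-5))*(-27) = -15/28*(-27) = 405/28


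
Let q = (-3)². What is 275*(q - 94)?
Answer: -23375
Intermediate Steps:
q = 9
275*(q - 94) = 275*(9 - 94) = 275*(-85) = -23375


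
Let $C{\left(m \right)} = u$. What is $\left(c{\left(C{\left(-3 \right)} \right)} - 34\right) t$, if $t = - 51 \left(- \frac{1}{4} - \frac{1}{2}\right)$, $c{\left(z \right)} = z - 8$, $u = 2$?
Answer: $-1530$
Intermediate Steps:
$C{\left(m \right)} = 2$
$c{\left(z \right)} = -8 + z$ ($c{\left(z \right)} = z - 8 = -8 + z$)
$t = \frac{153}{4}$ ($t = - 51 \left(\left(-1\right) \frac{1}{4} - \frac{1}{2}\right) = - 51 \left(- \frac{1}{4} - \frac{1}{2}\right) = \left(-51\right) \left(- \frac{3}{4}\right) = \frac{153}{4} \approx 38.25$)
$\left(c{\left(C{\left(-3 \right)} \right)} - 34\right) t = \left(\left(-8 + 2\right) - 34\right) \frac{153}{4} = \left(-6 - 34\right) \frac{153}{4} = \left(-40\right) \frac{153}{4} = -1530$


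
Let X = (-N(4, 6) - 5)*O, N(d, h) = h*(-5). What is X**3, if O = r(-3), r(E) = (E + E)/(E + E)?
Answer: 15625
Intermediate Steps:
N(d, h) = -5*h
r(E) = 1 (r(E) = (2*E)/((2*E)) = (2*E)*(1/(2*E)) = 1)
O = 1
X = 25 (X = (-(-5)*6 - 5)*1 = (-1*(-30) - 5)*1 = (30 - 5)*1 = 25*1 = 25)
X**3 = 25**3 = 15625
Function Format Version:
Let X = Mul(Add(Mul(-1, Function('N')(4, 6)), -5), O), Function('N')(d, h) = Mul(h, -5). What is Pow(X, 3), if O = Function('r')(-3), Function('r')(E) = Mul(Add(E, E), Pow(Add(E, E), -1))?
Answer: 15625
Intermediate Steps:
Function('N')(d, h) = Mul(-5, h)
Function('r')(E) = 1 (Function('r')(E) = Mul(Mul(2, E), Pow(Mul(2, E), -1)) = Mul(Mul(2, E), Mul(Rational(1, 2), Pow(E, -1))) = 1)
O = 1
X = 25 (X = Mul(Add(Mul(-1, Mul(-5, 6)), -5), 1) = Mul(Add(Mul(-1, -30), -5), 1) = Mul(Add(30, -5), 1) = Mul(25, 1) = 25)
Pow(X, 3) = Pow(25, 3) = 15625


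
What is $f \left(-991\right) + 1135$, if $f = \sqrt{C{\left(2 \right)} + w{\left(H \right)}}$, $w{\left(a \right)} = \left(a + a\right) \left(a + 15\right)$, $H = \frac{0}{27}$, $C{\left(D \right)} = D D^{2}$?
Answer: $1135 - 1982 \sqrt{2} \approx -1668.0$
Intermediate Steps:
$C{\left(D \right)} = D^{3}$
$H = 0$ ($H = 0 \cdot \frac{1}{27} = 0$)
$w{\left(a \right)} = 2 a \left(15 + a\right)$
$f = 2 \sqrt{2}$ ($f = \sqrt{2^{3} + 2 \cdot 0 \left(15 + 0\right)} = \sqrt{8 + 2 \cdot 0 \cdot 15} = \sqrt{8 + 0} = \sqrt{8} = 2 \sqrt{2} \approx 2.8284$)
$f \left(-991\right) + 1135 = 2 \sqrt{2} \left(-991\right) + 1135 = - 1982 \sqrt{2} + 1135 = 1135 - 1982 \sqrt{2}$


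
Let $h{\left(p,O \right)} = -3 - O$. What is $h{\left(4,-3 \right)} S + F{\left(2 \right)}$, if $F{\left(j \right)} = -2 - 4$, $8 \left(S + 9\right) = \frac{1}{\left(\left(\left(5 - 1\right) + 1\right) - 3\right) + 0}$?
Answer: $-6$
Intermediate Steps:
$S = - \frac{143}{16}$ ($S = -9 + \frac{1}{8 \left(\left(\left(\left(5 - 1\right) + 1\right) - 3\right) + 0\right)} = -9 + \frac{1}{8 \left(\left(\left(4 + 1\right) - 3\right) + 0\right)} = -9 + \frac{1}{8 \left(\left(5 - 3\right) + 0\right)} = -9 + \frac{1}{8 \left(2 + 0\right)} = -9 + \frac{1}{8 \cdot 2} = -9 + \frac{1}{8} \cdot \frac{1}{2} = -9 + \frac{1}{16} = - \frac{143}{16} \approx -8.9375$)
$F{\left(j \right)} = -6$ ($F{\left(j \right)} = -2 - 4 = -6$)
$h{\left(4,-3 \right)} S + F{\left(2 \right)} = \left(-3 - -3\right) \left(- \frac{143}{16}\right) - 6 = \left(-3 + 3\right) \left(- \frac{143}{16}\right) - 6 = 0 \left(- \frac{143}{16}\right) - 6 = 0 - 6 = -6$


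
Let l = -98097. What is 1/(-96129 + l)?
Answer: -1/194226 ≈ -5.1486e-6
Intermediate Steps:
1/(-96129 + l) = 1/(-96129 - 98097) = 1/(-194226) = -1/194226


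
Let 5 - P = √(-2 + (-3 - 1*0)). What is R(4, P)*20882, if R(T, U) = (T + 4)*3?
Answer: 501168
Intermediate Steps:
P = 5 - I*√5 (P = 5 - √(-2 + (-3 - 1*0)) = 5 - √(-2 + (-3 + 0)) = 5 - √(-2 - 3) = 5 - √(-5) = 5 - I*√5 ≈ 5.0 - 2.2361*I)
R(T, U) = 12 + 3*T (R(T, U) = (4 + T)*3 = 12 + 3*T)
R(4, P)*20882 = (12 + 3*4)*20882 = (12 + 12)*20882 = 24*20882 = 501168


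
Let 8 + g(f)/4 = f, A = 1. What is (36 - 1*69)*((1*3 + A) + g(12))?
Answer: -660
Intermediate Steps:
g(f) = -32 + 4*f
(36 - 1*69)*((1*3 + A) + g(12)) = (36 - 1*69)*((1*3 + 1) + (-32 + 4*12)) = (36 - 69)*((3 + 1) + (-32 + 48)) = -33*(4 + 16) = -33*20 = -660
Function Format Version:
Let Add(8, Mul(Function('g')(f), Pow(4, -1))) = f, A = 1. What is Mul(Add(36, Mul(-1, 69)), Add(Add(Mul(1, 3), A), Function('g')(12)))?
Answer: -660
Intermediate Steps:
Function('g')(f) = Add(-32, Mul(4, f))
Mul(Add(36, Mul(-1, 69)), Add(Add(Mul(1, 3), A), Function('g')(12))) = Mul(Add(36, Mul(-1, 69)), Add(Add(Mul(1, 3), 1), Add(-32, Mul(4, 12)))) = Mul(Add(36, -69), Add(Add(3, 1), Add(-32, 48))) = Mul(-33, Add(4, 16)) = Mul(-33, 20) = -660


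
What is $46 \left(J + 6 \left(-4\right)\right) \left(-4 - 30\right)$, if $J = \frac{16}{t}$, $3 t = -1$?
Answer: $112608$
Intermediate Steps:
$t = - \frac{1}{3}$ ($t = \frac{1}{3} \left(-1\right) = - \frac{1}{3} \approx -0.33333$)
$J = -48$ ($J = \frac{16}{- \frac{1}{3}} = 16 \left(-3\right) = -48$)
$46 \left(J + 6 \left(-4\right)\right) \left(-4 - 30\right) = 46 \left(-48 + 6 \left(-4\right)\right) \left(-4 - 30\right) = 46 \left(-48 - 24\right) \left(-4 - 30\right) = 46 \left(- 72 \left(-4 - 30\right)\right) = 46 \left(\left(-72\right) \left(-34\right)\right) = 46 \cdot 2448 = 112608$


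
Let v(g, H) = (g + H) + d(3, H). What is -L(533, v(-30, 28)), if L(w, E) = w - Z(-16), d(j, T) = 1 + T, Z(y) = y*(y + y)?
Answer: -21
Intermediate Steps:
Z(y) = 2*y**2 (Z(y) = y*(2*y) = 2*y**2)
v(g, H) = 1 + g + 2*H (v(g, H) = (g + H) + (1 + H) = (H + g) + (1 + H) = 1 + g + 2*H)
L(w, E) = -512 + w (L(w, E) = w - 2*(-16)**2 = w - 2*256 = w - 1*512 = w - 512 = -512 + w)
-L(533, v(-30, 28)) = -(-512 + 533) = -1*21 = -21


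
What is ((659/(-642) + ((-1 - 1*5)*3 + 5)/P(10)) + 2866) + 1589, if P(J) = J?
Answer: 7146541/1605 ≈ 4452.7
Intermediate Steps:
((659/(-642) + ((-1 - 1*5)*3 + 5)/P(10)) + 2866) + 1589 = ((659/(-642) + ((-1 - 1*5)*3 + 5)/10) + 2866) + 1589 = ((659*(-1/642) + ((-1 - 5)*3 + 5)*(1/10)) + 2866) + 1589 = ((-659/642 + (-6*3 + 5)*(1/10)) + 2866) + 1589 = ((-659/642 + (-18 + 5)*(1/10)) + 2866) + 1589 = ((-659/642 - 13*1/10) + 2866) + 1589 = ((-659/642 - 13/10) + 2866) + 1589 = (-3734/1605 + 2866) + 1589 = 4596196/1605 + 1589 = 7146541/1605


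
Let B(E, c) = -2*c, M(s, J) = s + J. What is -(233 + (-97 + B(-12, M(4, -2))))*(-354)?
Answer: 46728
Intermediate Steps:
M(s, J) = J + s
-(233 + (-97 + B(-12, M(4, -2))))*(-354) = -(233 + (-97 - 2*(-2 + 4)))*(-354) = -(233 + (-97 - 2*2))*(-354) = -(233 + (-97 - 4))*(-354) = -(233 - 101)*(-354) = -132*(-354) = -1*(-46728) = 46728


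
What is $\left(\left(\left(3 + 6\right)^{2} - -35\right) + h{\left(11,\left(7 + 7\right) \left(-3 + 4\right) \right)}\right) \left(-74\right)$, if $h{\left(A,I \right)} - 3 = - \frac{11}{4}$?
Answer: $- \frac{17205}{2} \approx -8602.5$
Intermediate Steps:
$h{\left(A,I \right)} = \frac{1}{4}$ ($h{\left(A,I \right)} = 3 - \frac{11}{4} = \frac{1}{4}$)
$\left(\left(\left(3 + 6\right)^{2} - -35\right) + h{\left(11,\left(7 + 7\right) \left(-3 + 4\right) \right)}\right) \left(-74\right) = \left(\left(\left(3 + 6\right)^{2} - -35\right) + \frac{1}{4}\right) \left(-74\right) = \left(\left(9^{2} + 35\right) + \frac{1}{4}\right) \left(-74\right) = \left(\left(81 + 35\right) + \frac{1}{4}\right) \left(-74\right) = \left(116 + \frac{1}{4}\right) \left(-74\right) = \frac{465}{4} \left(-74\right) = - \frac{17205}{2}$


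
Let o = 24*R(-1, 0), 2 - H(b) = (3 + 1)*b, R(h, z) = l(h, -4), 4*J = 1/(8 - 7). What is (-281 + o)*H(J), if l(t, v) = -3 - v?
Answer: -257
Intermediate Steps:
J = 1/4 (J = 1/(4*(8 - 7)) = (1/4)/1 = (1/4)*1 = 1/4 ≈ 0.25000)
R(h, z) = 1 (R(h, z) = -3 - 1*(-4) = -3 + 4 = 1)
H(b) = 2 - 4*b (H(b) = 2 - (3 + 1)*b = 2 - 4*b)
o = 24 (o = 24*1 = 24)
(-281 + o)*H(J) = (-281 + 24)*(2 - 4*1/4) = -257*(2 - 1) = -257*1 = -257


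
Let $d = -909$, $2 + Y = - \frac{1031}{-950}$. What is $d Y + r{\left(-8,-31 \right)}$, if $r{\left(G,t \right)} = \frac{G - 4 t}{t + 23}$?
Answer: $\frac{388073}{475} \approx 817.0$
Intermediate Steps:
$r{\left(G,t \right)} = \frac{G - 4 t}{23 + t}$
$Y = - \frac{869}{950}$ ($Y = -2 - \frac{1031}{-950} = -2 - - \frac{1031}{950} = -2 + \frac{1031}{950} = - \frac{869}{950} \approx -0.91474$)
$d Y + r{\left(-8,-31 \right)} = \left(-909\right) \left(- \frac{869}{950}\right) + \frac{-8 - -124}{23 - 31} = \frac{789921}{950} + \frac{-8 + 124}{-8} = \frac{789921}{950} - \frac{29}{2} = \frac{388073}{475}$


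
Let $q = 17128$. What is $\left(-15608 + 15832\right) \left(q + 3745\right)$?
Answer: $4675552$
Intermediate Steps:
$\left(-15608 + 15832\right) \left(q + 3745\right) = \left(-15608 + 15832\right) \left(17128 + 3745\right) = 224 \cdot 20873 = 4675552$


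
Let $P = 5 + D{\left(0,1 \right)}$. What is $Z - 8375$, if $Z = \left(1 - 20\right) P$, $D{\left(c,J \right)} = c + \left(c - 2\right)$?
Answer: $-8432$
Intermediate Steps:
$D{\left(c,J \right)} = -2 + 2 c$ ($D{\left(c,J \right)} = c + \left(c - 2\right) = c + \left(-2 + c\right) = -2 + 2 c$)
$P = 3$ ($P = 5 + \left(-2 + 2 \cdot 0\right) = 5 + \left(-2 + 0\right) = 5 - 2 = 3$)
$Z = -57$ ($Z = \left(1 - 20\right) 3 = \left(-19\right) 3 = -57$)
$Z - 8375 = -57 - 8375 = -8432$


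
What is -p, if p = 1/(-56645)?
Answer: 1/56645 ≈ 1.7654e-5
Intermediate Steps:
p = -1/56645 ≈ -1.7654e-5
-p = -1*(-1/56645) = 1/56645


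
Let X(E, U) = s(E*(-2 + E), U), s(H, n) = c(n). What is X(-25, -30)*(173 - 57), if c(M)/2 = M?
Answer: -6960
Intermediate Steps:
c(M) = 2*M
s(H, n) = 2*n
X(E, U) = 2*U
X(-25, -30)*(173 - 57) = (2*(-30))*(173 - 57) = -60*116 = -6960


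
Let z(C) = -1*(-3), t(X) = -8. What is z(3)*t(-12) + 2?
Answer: -22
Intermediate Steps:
z(C) = 3
z(3)*t(-12) + 2 = 3*(-8) + 2 = -24 + 2 = -22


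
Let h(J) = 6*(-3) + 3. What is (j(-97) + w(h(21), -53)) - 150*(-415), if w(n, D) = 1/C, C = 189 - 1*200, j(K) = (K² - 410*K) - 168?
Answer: 1223870/11 ≈ 1.1126e+5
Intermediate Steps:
j(K) = -168 + K² - 410*K
C = -11 (C = 189 - 200 = -11)
h(J) = -15 (h(J) = -18 + 3 = -15)
w(n, D) = -1/11 (w(n, D) = 1/(-11) = -1/11)
(j(-97) + w(h(21), -53)) - 150*(-415) = ((-168 + (-97)² - 410*(-97)) - 1/11) - 150*(-415) = ((-168 + 9409 + 39770) - 1/11) + 62250 = (49011 - 1/11) + 62250 = 539120/11 + 62250 = 1223870/11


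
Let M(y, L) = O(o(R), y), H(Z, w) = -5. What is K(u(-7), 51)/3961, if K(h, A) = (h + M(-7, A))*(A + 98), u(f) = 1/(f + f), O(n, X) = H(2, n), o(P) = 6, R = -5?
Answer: -10579/55454 ≈ -0.19077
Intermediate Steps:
O(n, X) = -5
M(y, L) = -5
u(f) = 1/(2*f)
K(h, A) = (-5 + h)*(98 + A) (K(h, A) = (h - 5)*(A + 98) = (-5 + h)*(98 + A))
K(u(-7), 51)/3961 = (-490 - 5*51 + 98*((½)/(-7)) + 51*((½)/(-7)))/3961 = (-490 - 255 + 98*((½)*(-⅐)) + 51*((½)*(-⅐)))*(1/3961) = (-490 - 255 + 98*(-1/14) + 51*(-1/14))*(1/3961) = (-490 - 255 - 7 - 51/14)*(1/3961) = -10579/14*1/3961 = -10579/55454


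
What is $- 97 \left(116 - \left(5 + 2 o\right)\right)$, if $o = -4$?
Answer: $-11543$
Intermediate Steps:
$- 97 \left(116 - \left(5 + 2 o\right)\right) = - 97 \left(116 - -3\right) = - 97 \left(116 + \left(8 - 5\right)\right) = - 97 \left(116 + 3\right) = \left(-97\right) 119 = -11543$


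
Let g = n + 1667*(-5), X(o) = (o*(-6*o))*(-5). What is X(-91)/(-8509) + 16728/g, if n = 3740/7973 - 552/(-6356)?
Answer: -78529397479582/2516706700257 ≈ -31.203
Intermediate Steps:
X(o) = 30*o² (X(o) = -6*o²*(-5) = 30*o²)
n = 59186/106463 (n = 3740*(1/7973) - 552*(-1/6356) = 220/469 + 138/1589 = 59186/106463 ≈ 0.55593)
g = -887309919/106463 (g = 59186/106463 + 1667*(-5) = 59186/106463 - 8335 = -887309919/106463 ≈ -8334.4)
X(-91)/(-8509) + 16728/g = (30*(-91)²)/(-8509) + 16728/(-887309919/106463) = (30*8281)*(-1/8509) + 16728*(-106463/887309919) = 248430*(-1/8509) - 593637688/295769973 = -248430/8509 - 593637688/295769973 = -78529397479582/2516706700257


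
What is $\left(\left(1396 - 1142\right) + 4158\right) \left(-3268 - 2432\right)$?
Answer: $-25148400$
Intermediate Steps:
$\left(\left(1396 - 1142\right) + 4158\right) \left(-3268 - 2432\right) = \left(254 + 4158\right) \left(-5700\right) = 4412 \left(-5700\right) = -25148400$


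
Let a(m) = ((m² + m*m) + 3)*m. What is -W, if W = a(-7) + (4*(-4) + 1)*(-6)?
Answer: 617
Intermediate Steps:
a(m) = m*(3 + 2*m²) (a(m) = ((m² + m²) + 3)*m = (2*m² + 3)*m = (3 + 2*m²)*m = m*(3 + 2*m²))
W = -617 (W = -7*(3 + 2*(-7)²) + (4*(-4) + 1)*(-6) = -7*(3 + 2*49) + (-16 + 1)*(-6) = -7*(3 + 98) - 15*(-6) = -7*101 + 90 = -707 + 90 = -617)
-W = -1*(-617) = 617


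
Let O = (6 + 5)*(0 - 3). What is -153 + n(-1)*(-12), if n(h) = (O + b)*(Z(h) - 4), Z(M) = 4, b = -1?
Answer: -153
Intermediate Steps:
O = -33 (O = 11*(-3) = -33)
n(h) = 0 (n(h) = (-33 - 1)*(4 - 4) = -34*0 = 0)
-153 + n(-1)*(-12) = -153 + 0*(-12) = -153 + 0 = -153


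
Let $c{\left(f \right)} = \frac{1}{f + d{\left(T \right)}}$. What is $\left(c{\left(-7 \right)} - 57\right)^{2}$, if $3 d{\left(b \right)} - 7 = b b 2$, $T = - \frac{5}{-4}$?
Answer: $\frac{2758921}{841} \approx 3280.5$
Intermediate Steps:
$T = \frac{5}{4}$ ($T = \left(-5\right) \left(- \frac{1}{4}\right) = \frac{5}{4} \approx 1.25$)
$d{\left(b \right)} = \frac{7}{3} + \frac{2 b^{2}}{3}$ ($d{\left(b \right)} = \frac{7}{3} + \frac{b b 2}{3} = \frac{7}{3} + \frac{b^{2} \cdot 2}{3} = \frac{7}{3} + \frac{2 b^{2}}{3}$)
$c{\left(f \right)} = \frac{1}{\frac{27}{8} + f}$ ($c{\left(f \right)} = \frac{1}{f + \left(\frac{7}{3} + \frac{2 \left(\frac{5}{4}\right)^{2}}{3}\right)} = \frac{1}{f + \left(\frac{7}{3} + \frac{2}{3} \cdot \frac{25}{16}\right)} = \frac{1}{f + \left(\frac{7}{3} + \frac{25}{24}\right)} = \frac{1}{f + \frac{27}{8}} = \frac{1}{\frac{27}{8} + f}$)
$\left(c{\left(-7 \right)} - 57\right)^{2} = \left(\frac{8}{27 + 8 \left(-7\right)} - 57\right)^{2} = \left(\frac{8}{27 - 56} - 57\right)^{2} = \left(\frac{8}{-29} - 57\right)^{2} = \left(8 \left(- \frac{1}{29}\right) - 57\right)^{2} = \left(- \frac{8}{29} - 57\right)^{2} = \left(- \frac{1661}{29}\right)^{2} = \frac{2758921}{841}$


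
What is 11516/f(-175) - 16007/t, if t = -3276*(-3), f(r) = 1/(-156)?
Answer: -17655978695/9828 ≈ -1.7965e+6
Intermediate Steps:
f(r) = -1/156
t = 9828
11516/f(-175) - 16007/t = 11516/(-1/156) - 16007/9828 = 11516*(-156) - 16007*1/9828 = -1796496 - 16007/9828 = -17655978695/9828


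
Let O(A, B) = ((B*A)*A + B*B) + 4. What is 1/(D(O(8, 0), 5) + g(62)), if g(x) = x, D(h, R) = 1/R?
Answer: 5/311 ≈ 0.016077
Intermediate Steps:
O(A, B) = 4 + B**2 + B*A**2 (O(A, B) = ((A*B)*A + B**2) + 4 = (B*A**2 + B**2) + 4 = (B**2 + B*A**2) + 4 = 4 + B**2 + B*A**2)
1/(D(O(8, 0), 5) + g(62)) = 1/(1/5 + 62) = 1/(311/5) = 5/311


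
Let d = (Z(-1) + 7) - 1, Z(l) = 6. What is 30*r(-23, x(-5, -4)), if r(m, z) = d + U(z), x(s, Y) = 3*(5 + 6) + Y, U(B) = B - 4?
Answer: 1110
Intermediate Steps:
U(B) = -4 + B
d = 12 (d = (6 + 7) - 1 = 13 - 1 = 12)
x(s, Y) = 33 + Y (x(s, Y) = 3*11 + Y = 33 + Y)
r(m, z) = 8 + z (r(m, z) = 12 + (-4 + z) = 8 + z)
30*r(-23, x(-5, -4)) = 30*(8 + (33 - 4)) = 30*(8 + 29) = 30*37 = 1110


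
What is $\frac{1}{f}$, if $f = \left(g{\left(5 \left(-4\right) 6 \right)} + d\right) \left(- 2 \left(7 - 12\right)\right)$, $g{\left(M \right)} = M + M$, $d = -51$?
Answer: $- \frac{1}{2910} \approx -0.00034364$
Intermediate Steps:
$g{\left(M \right)} = 2 M$
$f = -2910$ ($f = \left(2 \cdot 5 \left(-4\right) 6 - 51\right) \left(- 2 \left(7 - 12\right)\right) = \left(2 \left(\left(-20\right) 6\right) - 51\right) \left(\left(-2\right) \left(-5\right)\right) = \left(2 \left(-120\right) - 51\right) 10 = \left(-240 - 51\right) 10 = \left(-291\right) 10 = -2910$)
$\frac{1}{f} = \frac{1}{-2910} = - \frac{1}{2910}$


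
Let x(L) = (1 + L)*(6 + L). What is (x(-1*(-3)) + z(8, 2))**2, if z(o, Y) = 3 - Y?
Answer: 1369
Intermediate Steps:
(x(-1*(-3)) + z(8, 2))**2 = ((6 + (-1*(-3))**2 + 7*(-1*(-3))) + (3 - 1*2))**2 = ((6 + 3**2 + 7*3) + (3 - 2))**2 = ((6 + 9 + 21) + 1)**2 = (36 + 1)**2 = 37**2 = 1369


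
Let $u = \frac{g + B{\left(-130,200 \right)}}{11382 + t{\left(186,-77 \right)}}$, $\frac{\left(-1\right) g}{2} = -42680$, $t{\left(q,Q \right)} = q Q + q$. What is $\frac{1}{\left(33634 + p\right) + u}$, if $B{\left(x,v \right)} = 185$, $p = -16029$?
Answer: $\frac{306}{5377625} \approx 5.6902 \cdot 10^{-5}$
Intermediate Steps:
$t{\left(q,Q \right)} = q + Q q$ ($t{\left(q,Q \right)} = Q q + q = q + Q q$)
$g = 85360$ ($g = \left(-2\right) \left(-42680\right) = 85360$)
$u = - \frac{9505}{306}$ ($u = \frac{85360 + 185}{11382 + 186 \left(1 - 77\right)} = \frac{85545}{11382 + 186 \left(-76\right)} = \frac{85545}{11382 - 14136} = \frac{85545}{-2754} = 85545 \left(- \frac{1}{2754}\right) = - \frac{9505}{306} \approx -31.062$)
$\frac{1}{\left(33634 + p\right) + u} = \frac{1}{\left(33634 - 16029\right) - \frac{9505}{306}} = \frac{1}{17605 - \frac{9505}{306}} = \frac{1}{\frac{5377625}{306}} = \frac{306}{5377625}$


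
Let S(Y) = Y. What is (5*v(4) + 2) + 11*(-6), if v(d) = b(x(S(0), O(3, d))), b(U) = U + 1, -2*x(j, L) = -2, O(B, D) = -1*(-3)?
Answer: -54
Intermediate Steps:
O(B, D) = 3
x(j, L) = 1 (x(j, L) = -½*(-2) = 1)
b(U) = 1 + U
v(d) = 2 (v(d) = 1 + 1 = 2)
(5*v(4) + 2) + 11*(-6) = (5*2 + 2) + 11*(-6) = (10 + 2) - 66 = 12 - 66 = -54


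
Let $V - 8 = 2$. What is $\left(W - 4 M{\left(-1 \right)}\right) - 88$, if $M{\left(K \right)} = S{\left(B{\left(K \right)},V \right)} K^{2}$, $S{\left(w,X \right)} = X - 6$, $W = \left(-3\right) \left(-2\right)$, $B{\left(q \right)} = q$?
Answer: $-98$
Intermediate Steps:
$W = 6$
$V = 10$ ($V = 8 + 2 = 10$)
$S{\left(w,X \right)} = -6 + X$ ($S{\left(w,X \right)} = X - 6 = -6 + X$)
$M{\left(K \right)} = 4 K^{2}$ ($M{\left(K \right)} = \left(-6 + 10\right) K^{2} = 4 K^{2}$)
$\left(W - 4 M{\left(-1 \right)}\right) - 88 = \left(6 - 4 \cdot 4 \left(-1\right)^{2}\right) - 88 = \left(6 - 4 \cdot 4 \cdot 1\right) - 88 = \left(6 - 16\right) - 88 = -10 - 88 = -98$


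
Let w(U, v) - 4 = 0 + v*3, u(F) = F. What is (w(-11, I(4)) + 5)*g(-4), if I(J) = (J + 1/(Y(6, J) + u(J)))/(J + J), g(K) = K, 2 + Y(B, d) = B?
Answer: -675/16 ≈ -42.188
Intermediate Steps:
Y(B, d) = -2 + B
I(J) = (J + 1/(4 + J))/(2*J) (I(J) = (J + 1/((-2 + 6) + J))/(J + J) = (J + 1/(4 + J))/((2*J)) = (J + 1/(4 + J))*(1/(2*J)) = (J + 1/(4 + J))/(2*J))
w(U, v) = 4 + 3*v (w(U, v) = 4 + (0 + v*3) = 4 + (0 + 3*v) = 4 + 3*v)
(w(-11, I(4)) + 5)*g(-4) = ((4 + 3*((1/2)*(1 + 4**2 + 4*4)/(4*(4 + 4)))) + 5)*(-4) = ((4 + 3*((1/2)*(1/4)*(1 + 16 + 16)/8)) + 5)*(-4) = ((4 + 3*((1/2)*(1/4)*(1/8)*33)) + 5)*(-4) = ((4 + 3*(33/64)) + 5)*(-4) = ((4 + 99/64) + 5)*(-4) = (355/64 + 5)*(-4) = (675/64)*(-4) = -675/16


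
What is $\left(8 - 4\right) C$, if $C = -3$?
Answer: $-12$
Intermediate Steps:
$\left(8 - 4\right) C = \left(8 - 4\right) \left(-3\right) = 4 \left(-3\right) = -12$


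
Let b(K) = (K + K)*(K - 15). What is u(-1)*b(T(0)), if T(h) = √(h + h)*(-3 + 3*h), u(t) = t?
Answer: 0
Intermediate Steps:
T(h) = √2*√h*(-3 + 3*h) (T(h) = √(2*h)*(-3 + 3*h) = (√2*√h)*(-3 + 3*h) = √2*√h*(-3 + 3*h))
b(K) = 2*K*(-15 + K) (b(K) = (2*K)*(-15 + K) = 2*K*(-15 + K))
u(-1)*b(T(0)) = -2*3*√2*√0*(-1 + 0)*(-15 + 3*√2*√0*(-1 + 0)) = -2*3*√2*0*(-1)*(-15 + 3*√2*0*(-1)) = -2*0*(-15 + 0) = -2*0*(-15) = -1*0 = 0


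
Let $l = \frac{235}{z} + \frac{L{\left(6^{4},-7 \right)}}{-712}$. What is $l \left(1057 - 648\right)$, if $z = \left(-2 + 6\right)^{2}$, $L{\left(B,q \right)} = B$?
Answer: $\frac{7494107}{1424} \approx 5262.7$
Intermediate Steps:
$z = 16$ ($z = 4^{2} = 16$)
$l = \frac{18323}{1424}$ ($l = \frac{235}{16} + \frac{6^{4}}{-712} = 235 \cdot \frac{1}{16} + 1296 \left(- \frac{1}{712}\right) = \frac{235}{16} - \frac{162}{89} = \frac{18323}{1424} \approx 12.867$)
$l \left(1057 - 648\right) = \frac{18323 \left(1057 - 648\right)}{1424} = \frac{18323}{1424} \cdot 409 = \frac{7494107}{1424}$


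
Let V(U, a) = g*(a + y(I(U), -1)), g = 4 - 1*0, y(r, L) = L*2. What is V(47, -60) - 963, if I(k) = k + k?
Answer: -1211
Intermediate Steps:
I(k) = 2*k
y(r, L) = 2*L
g = 4 (g = 4 + 0 = 4)
V(U, a) = -8 + 4*a (V(U, a) = 4*(a + 2*(-1)) = 4*(a - 2) = 4*(-2 + a) = -8 + 4*a)
V(47, -60) - 963 = (-8 + 4*(-60)) - 963 = (-8 - 240) - 963 = -248 - 963 = -1211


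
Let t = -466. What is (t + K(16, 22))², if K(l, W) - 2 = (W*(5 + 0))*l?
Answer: 1679616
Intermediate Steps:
K(l, W) = 2 + 5*W*l (K(l, W) = 2 + (W*(5 + 0))*l = 2 + (W*5)*l = 2 + (5*W)*l = 2 + 5*W*l)
(t + K(16, 22))² = (-466 + (2 + 5*22*16))² = (-466 + (2 + 1760))² = (-466 + 1762)² = 1296² = 1679616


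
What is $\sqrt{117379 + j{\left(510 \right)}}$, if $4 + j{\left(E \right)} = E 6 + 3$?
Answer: $3 \sqrt{13382} \approx 347.04$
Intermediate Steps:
$j{\left(E \right)} = -1 + 6 E$ ($j{\left(E \right)} = -4 + \left(E 6 + 3\right) = -4 + \left(6 E + 3\right) = -4 + \left(3 + 6 E\right) = -1 + 6 E$)
$\sqrt{117379 + j{\left(510 \right)}} = \sqrt{117379 + \left(-1 + 6 \cdot 510\right)} = \sqrt{117379 + \left(-1 + 3060\right)} = \sqrt{117379 + 3059} = \sqrt{120438} = 3 \sqrt{13382}$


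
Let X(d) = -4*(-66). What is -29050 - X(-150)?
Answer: -29314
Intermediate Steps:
X(d) = 264
-29050 - X(-150) = -29050 - 1*264 = -29050 - 264 = -29314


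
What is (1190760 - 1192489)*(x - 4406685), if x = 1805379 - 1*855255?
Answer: 5976393969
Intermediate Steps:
x = 950124 (x = 1805379 - 855255 = 950124)
(1190760 - 1192489)*(x - 4406685) = (1190760 - 1192489)*(950124 - 4406685) = -1729*(-3456561) = 5976393969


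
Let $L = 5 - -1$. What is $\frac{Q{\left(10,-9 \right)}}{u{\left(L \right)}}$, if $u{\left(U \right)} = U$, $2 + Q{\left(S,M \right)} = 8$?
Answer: $1$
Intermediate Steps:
$Q{\left(S,M \right)} = 6$ ($Q{\left(S,M \right)} = -2 + 8 = 6$)
$L = 6$ ($L = 5 + 1 = 6$)
$\frac{Q{\left(10,-9 \right)}}{u{\left(L \right)}} = \frac{6}{6} = 6 \cdot \frac{1}{6} = 1$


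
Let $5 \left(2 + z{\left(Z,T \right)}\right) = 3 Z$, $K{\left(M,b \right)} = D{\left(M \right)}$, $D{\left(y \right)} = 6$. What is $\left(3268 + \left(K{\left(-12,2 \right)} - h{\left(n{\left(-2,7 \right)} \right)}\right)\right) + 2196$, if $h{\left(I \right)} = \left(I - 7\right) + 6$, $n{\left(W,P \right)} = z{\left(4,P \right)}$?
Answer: $\frac{27353}{5} \approx 5470.6$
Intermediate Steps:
$K{\left(M,b \right)} = 6$
$z{\left(Z,T \right)} = -2 + \frac{3 Z}{5}$
$n{\left(W,P \right)} = \frac{2}{5}$ ($n{\left(W,P \right)} = -2 + \frac{3}{5} \cdot 4 = -2 + \frac{12}{5} = \frac{2}{5}$)
$h{\left(I \right)} = -1 + I$ ($h{\left(I \right)} = \left(-7 + I\right) + 6 = -1 + I$)
$\left(3268 + \left(K{\left(-12,2 \right)} - h{\left(n{\left(-2,7 \right)} \right)}\right)\right) + 2196 = \left(3268 + \left(6 - \left(-1 + \frac{2}{5}\right)\right)\right) + 2196 = \left(3268 + \left(6 - - \frac{3}{5}\right)\right) + 2196 = \left(3268 + \left(6 + \frac{3}{5}\right)\right) + 2196 = \left(3268 + \frac{33}{5}\right) + 2196 = \frac{16373}{5} + 2196 = \frac{27353}{5}$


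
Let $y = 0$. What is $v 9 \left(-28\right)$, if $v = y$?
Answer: $0$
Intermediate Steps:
$v = 0$
$v 9 \left(-28\right) = 0 \cdot 9 \left(-28\right) = 0 \left(-28\right) = 0$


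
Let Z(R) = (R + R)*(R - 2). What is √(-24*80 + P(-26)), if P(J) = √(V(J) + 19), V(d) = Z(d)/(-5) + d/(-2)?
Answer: 2*√(-12000 + 45*I*√5)/5 ≈ 0.18371 + 43.818*I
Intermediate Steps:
Z(R) = 2*R*(-2 + R) (Z(R) = (2*R)*(-2 + R) = 2*R*(-2 + R))
V(d) = -d/2 - 2*d*(-2 + d)/5 (V(d) = (2*d*(-2 + d))/(-5) + d/(-2) = (2*d*(-2 + d))*(-⅕) + d*(-½) = -2*d*(-2 + d)/5 - d/2 = -d/2 - 2*d*(-2 + d)/5)
P(J) = √(19 + J*(3 - 4*J)/10) (P(J) = √(J*(3 - 4*J)/10 + 19) = √(19 + J*(3 - 4*J)/10))
√(-24*80 + P(-26)) = √(-24*80 + √(1900 - 40*(-26)² + 30*(-26))/10) = √(-1920 + √(1900 - 40*676 - 780)/10) = √(-1920 + √(1900 - 27040 - 780)/10) = √(-1920 + √(-25920)/10) = √(-1920 + (72*I*√5)/10) = √(-1920 + 36*I*√5/5)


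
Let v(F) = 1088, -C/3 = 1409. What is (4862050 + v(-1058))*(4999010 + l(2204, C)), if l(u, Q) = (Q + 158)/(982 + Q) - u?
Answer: 78854029698413382/3245 ≈ 2.4300e+13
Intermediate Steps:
C = -4227 (C = -3*1409 = -4227)
l(u, Q) = -u + (158 + Q)/(982 + Q) (l(u, Q) = (158 + Q)/(982 + Q) - u = -u + (158 + Q)/(982 + Q))
(4862050 + v(-1058))*(4999010 + l(2204, C)) = (4862050 + 1088)*(4999010 + (158 - 4227 - 982*2204 - 1*(-4227)*2204)/(982 - 4227)) = 4863138*(4999010 + (158 - 4227 - 2164328 + 9316308)/(-3245)) = 4863138*(4999010 - 1/3245*7147911) = 4863138*(4999010 - 7147911/3245) = 4863138*(16214639539/3245) = 78854029698413382/3245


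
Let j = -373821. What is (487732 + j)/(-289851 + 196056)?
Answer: -113911/93795 ≈ -1.2145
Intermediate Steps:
(487732 + j)/(-289851 + 196056) = (487732 - 373821)/(-289851 + 196056) = 113911/(-93795) = 113911*(-1/93795) = -113911/93795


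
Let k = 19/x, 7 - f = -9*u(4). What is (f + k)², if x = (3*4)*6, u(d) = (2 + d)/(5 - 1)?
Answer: 2235025/5184 ≈ 431.14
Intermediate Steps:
u(d) = ½ + d/4 (u(d) = (2 + d)/4 = (2 + d)*(¼) = ½ + d/4)
x = 72 (x = 12*6 = 72)
f = 41/2 (f = 7 - (-9)*(½ + (¼)*4) = 7 - (-9)*(½ + 1) = 7 - (-9)*3/2 = 7 - 1*(-27/2) = 7 + 27/2 = 41/2 ≈ 20.500)
k = 19/72 ≈ 0.26389
(f + k)² = (41/2 + 19/72)² = (1495/72)² = 2235025/5184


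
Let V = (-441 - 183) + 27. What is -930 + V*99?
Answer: -60033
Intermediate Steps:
V = -597 (V = -624 + 27 = -597)
-930 + V*99 = -930 - 597*99 = -930 - 59103 = -60033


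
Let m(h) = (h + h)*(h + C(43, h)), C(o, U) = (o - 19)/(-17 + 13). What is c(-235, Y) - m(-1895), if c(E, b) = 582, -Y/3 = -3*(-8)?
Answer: -7204208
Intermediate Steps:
C(o, U) = 19/4 - o/4 (C(o, U) = (-19 + o)/(-4) = (-19 + o)*(-1/4) = 19/4 - o/4)
Y = -72 (Y = -(-9)*(-8) = -3*24 = -72)
m(h) = 2*h*(-6 + h) (m(h) = (h + h)*(h + (19/4 - 1/4*43)) = (2*h)*(h + (19/4 - 43/4)) = (2*h)*(h - 6) = (2*h)*(-6 + h) = 2*h*(-6 + h))
c(-235, Y) - m(-1895) = 582 - 2*(-1895)*(-6 - 1895) = 582 - 2*(-1895)*(-1901) = 582 - 1*7204790 = 582 - 7204790 = -7204208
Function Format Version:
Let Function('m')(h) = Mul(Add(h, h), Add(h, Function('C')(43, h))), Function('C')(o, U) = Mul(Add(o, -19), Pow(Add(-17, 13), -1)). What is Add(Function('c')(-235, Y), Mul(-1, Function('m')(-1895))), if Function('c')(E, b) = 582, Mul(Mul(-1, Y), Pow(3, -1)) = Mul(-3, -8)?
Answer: -7204208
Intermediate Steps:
Function('C')(o, U) = Add(Rational(19, 4), Mul(Rational(-1, 4), o)) (Function('C')(o, U) = Mul(Add(-19, o), Pow(-4, -1)) = Mul(Add(-19, o), Rational(-1, 4)) = Add(Rational(19, 4), Mul(Rational(-1, 4), o)))
Y = -72 (Y = Mul(-3, Mul(-3, -8)) = Mul(-3, 24) = -72)
Function('m')(h) = Mul(2, h, Add(-6, h)) (Function('m')(h) = Mul(Add(h, h), Add(h, Add(Rational(19, 4), Mul(Rational(-1, 4), 43)))) = Mul(Mul(2, h), Add(h, Add(Rational(19, 4), Rational(-43, 4)))) = Mul(Mul(2, h), Add(h, -6)) = Mul(Mul(2, h), Add(-6, h)) = Mul(2, h, Add(-6, h)))
Add(Function('c')(-235, Y), Mul(-1, Function('m')(-1895))) = Add(582, Mul(-1, Mul(2, -1895, Add(-6, -1895)))) = Add(582, Mul(-1, Mul(2, -1895, -1901))) = Add(582, Mul(-1, 7204790)) = Add(582, -7204790) = -7204208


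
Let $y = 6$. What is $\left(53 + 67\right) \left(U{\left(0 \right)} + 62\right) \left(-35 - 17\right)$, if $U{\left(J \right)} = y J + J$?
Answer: $-386880$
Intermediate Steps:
$U{\left(J \right)} = 7 J$ ($U{\left(J \right)} = 6 J + J = 7 J$)
$\left(53 + 67\right) \left(U{\left(0 \right)} + 62\right) \left(-35 - 17\right) = \left(53 + 67\right) \left(7 \cdot 0 + 62\right) \left(-35 - 17\right) = 120 \left(0 + 62\right) \left(-52\right) = 120 \cdot 62 \left(-52\right) = 7440 \left(-52\right) = -386880$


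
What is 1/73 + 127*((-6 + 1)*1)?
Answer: -46354/73 ≈ -634.99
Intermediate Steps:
1/73 + 127*((-6 + 1)*1) = 1/73 + 127*(-5*1) = 1/73 + 127*(-5) = 1/73 - 635 = -46354/73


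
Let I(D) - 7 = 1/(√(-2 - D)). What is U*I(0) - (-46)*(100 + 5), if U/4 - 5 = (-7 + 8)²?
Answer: 4998 - 12*I*√2 ≈ 4998.0 - 16.971*I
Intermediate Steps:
U = 24 (U = 20 + 4*(-7 + 8)² = 20 + 4*1² = 20 + 4*1 = 20 + 4 = 24)
I(D) = 7 + (-2 - D)^(-½) (I(D) = 7 + 1/(√(-2 - D)) = 7 + (-2 - D)^(-½))
U*I(0) - (-46)*(100 + 5) = 24*(7 + (-2 - 1*0)^(-½)) - (-46)*(100 + 5) = 24*(7 + (-2 + 0)^(-½)) - (-46)*105 = 24*(7 + (-2)^(-½)) - 1*(-4830) = 24*(7 - I*√2/2) + 4830 = (168 - 12*I*√2) + 4830 = 4998 - 12*I*√2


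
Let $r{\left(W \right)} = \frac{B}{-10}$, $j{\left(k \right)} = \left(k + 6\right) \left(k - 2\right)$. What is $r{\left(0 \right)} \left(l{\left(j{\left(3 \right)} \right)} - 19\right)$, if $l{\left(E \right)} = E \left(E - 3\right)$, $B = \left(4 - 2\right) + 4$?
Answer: $-21$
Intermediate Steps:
$B = 6$ ($B = 2 + 4 = 6$)
$j{\left(k \right)} = \left(-2 + k\right) \left(6 + k\right)$ ($j{\left(k \right)} = \left(6 + k\right) \left(-2 + k\right) = \left(-2 + k\right) \left(6 + k\right)$)
$r{\left(W \right)} = - \frac{3}{5}$ ($r{\left(W \right)} = \frac{6}{-10} = 6 \left(- \frac{1}{10}\right) = - \frac{3}{5}$)
$l{\left(E \right)} = E \left(-3 + E\right)$
$r{\left(0 \right)} \left(l{\left(j{\left(3 \right)} \right)} - 19\right) = - \frac{3 \left(\left(-12 + 3^{2} + 4 \cdot 3\right) \left(-3 + \left(-12 + 3^{2} + 4 \cdot 3\right)\right) - 19\right)}{5} = - \frac{3 \left(\left(-12 + 9 + 12\right) \left(-3 + \left(-12 + 9 + 12\right)\right) - 19\right)}{5} = - \frac{3 \left(9 \left(-3 + 9\right) - 19\right)}{5} = - \frac{3 \left(9 \cdot 6 - 19\right)}{5} = - \frac{3 \left(54 - 19\right)}{5} = \left(- \frac{3}{5}\right) 35 = -21$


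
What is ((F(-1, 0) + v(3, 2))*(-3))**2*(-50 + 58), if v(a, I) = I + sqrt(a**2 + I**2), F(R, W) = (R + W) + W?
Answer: 1008 + 144*sqrt(13) ≈ 1527.2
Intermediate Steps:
F(R, W) = R + 2*W
v(a, I) = I + sqrt(I**2 + a**2)
((F(-1, 0) + v(3, 2))*(-3))**2*(-50 + 58) = (((-1 + 2*0) + (2 + sqrt(2**2 + 3**2)))*(-3))**2*(-50 + 58) = (((-1 + 0) + (2 + sqrt(4 + 9)))*(-3))**2*8 = ((-1 + (2 + sqrt(13)))*(-3))**2*8 = ((1 + sqrt(13))*(-3))**2*8 = (-3 - 3*sqrt(13))**2*8 = 8*(-3 - 3*sqrt(13))**2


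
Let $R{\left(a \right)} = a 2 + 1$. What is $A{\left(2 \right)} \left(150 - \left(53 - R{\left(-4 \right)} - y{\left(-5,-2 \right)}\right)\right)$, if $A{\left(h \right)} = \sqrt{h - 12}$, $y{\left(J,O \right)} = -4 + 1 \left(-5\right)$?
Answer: $81 i \sqrt{10} \approx 256.14 i$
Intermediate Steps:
$R{\left(a \right)} = 1 + 2 a$ ($R{\left(a \right)} = 2 a + 1 = 1 + 2 a$)
$y{\left(J,O \right)} = -9$ ($y{\left(J,O \right)} = -4 - 5 = -9$)
$A{\left(h \right)} = \sqrt{-12 + h}$
$A{\left(2 \right)} \left(150 - \left(53 - R{\left(-4 \right)} - y{\left(-5,-2 \right)}\right)\right) = \sqrt{-12 + 2} \left(150 + \left(\left(-9 + \left(1 + 2 \left(-4\right)\right)\right) - 53\right)\right) = \sqrt{-10} \left(150 + \left(\left(-9 + \left(1 - 8\right)\right) - 53\right)\right) = i \sqrt{10} \left(150 - 69\right) = i \sqrt{10} \cdot 81 = 81 i \sqrt{10}$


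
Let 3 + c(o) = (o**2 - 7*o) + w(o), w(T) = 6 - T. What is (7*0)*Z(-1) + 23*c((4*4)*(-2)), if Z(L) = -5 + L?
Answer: 29509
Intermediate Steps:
c(o) = 3 + o**2 - 8*o (c(o) = -3 + ((o**2 - 7*o) + (6 - o)) = -3 + (6 + o**2 - 8*o) = 3 + o**2 - 8*o)
(7*0)*Z(-1) + 23*c((4*4)*(-2)) = (7*0)*(-5 - 1) + 23*(3 + ((4*4)*(-2))**2 - 8*4*4*(-2)) = 0*(-6) + 23*(3 + (16*(-2))**2 - 128*(-2)) = 0 + 23*(3 + (-32)**2 - 8*(-32)) = 0 + 23*(3 + 1024 + 256) = 0 + 23*1283 = 0 + 29509 = 29509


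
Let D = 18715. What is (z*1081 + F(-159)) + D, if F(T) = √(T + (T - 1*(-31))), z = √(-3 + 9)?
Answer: 18715 + 1081*√6 + I*√287 ≈ 21363.0 + 16.941*I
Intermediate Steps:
z = √6 ≈ 2.4495
F(T) = √(31 + 2*T) (F(T) = √(T + (T + 31)) = √(T + (31 + T)) = √(31 + 2*T))
(z*1081 + F(-159)) + D = (√6*1081 + √(31 + 2*(-159))) + 18715 = (1081*√6 + √(31 - 318)) + 18715 = (1081*√6 + √(-287)) + 18715 = (1081*√6 + I*√287) + 18715 = 18715 + 1081*√6 + I*√287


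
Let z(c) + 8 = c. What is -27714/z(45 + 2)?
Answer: -9238/13 ≈ -710.62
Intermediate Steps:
z(c) = -8 + c
-27714/z(45 + 2) = -27714/(-8 + (45 + 2)) = -27714/(-8 + 47) = -27714/39 = -27714*1/39 = -9238/13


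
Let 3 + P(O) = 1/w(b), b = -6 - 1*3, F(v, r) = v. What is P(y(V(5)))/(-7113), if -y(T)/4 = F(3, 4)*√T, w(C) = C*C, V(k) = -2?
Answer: 242/576153 ≈ 0.00042003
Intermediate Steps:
b = -9 (b = -6 - 3 = -9)
w(C) = C²
y(T) = -12*√T
P(O) = -242/81 (P(O) = -3 + 1/((-9)²) = -3 + 1/81 = -242/81)
P(y(V(5)))/(-7113) = -242/81/(-7113) = -242/81*(-1/7113) = 242/576153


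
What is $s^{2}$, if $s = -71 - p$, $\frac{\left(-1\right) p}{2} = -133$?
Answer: $113569$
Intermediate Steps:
$p = 266$ ($p = \left(-2\right) \left(-133\right) = 266$)
$s = -337$ ($s = -71 - 266 = -337$)
$s^{2} = \left(-337\right)^{2} = 113569$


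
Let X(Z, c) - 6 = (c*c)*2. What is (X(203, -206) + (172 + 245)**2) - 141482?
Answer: 117285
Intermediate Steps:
X(Z, c) = 6 + 2*c**2 (X(Z, c) = 6 + (c*c)*2 = 6 + c**2*2 = 6 + 2*c**2)
(X(203, -206) + (172 + 245)**2) - 141482 = ((6 + 2*(-206)**2) + (172 + 245)**2) - 141482 = ((6 + 2*42436) + 417**2) - 141482 = ((6 + 84872) + 173889) - 141482 = (84878 + 173889) - 141482 = 258767 - 141482 = 117285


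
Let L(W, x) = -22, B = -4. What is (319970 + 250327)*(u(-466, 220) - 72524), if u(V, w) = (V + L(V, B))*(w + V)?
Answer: 27102794628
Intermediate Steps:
u(V, w) = (-22 + V)*(V + w) (u(V, w) = (V - 22)*(w + V) = (-22 + V)*(V + w))
(319970 + 250327)*(u(-466, 220) - 72524) = (319970 + 250327)*(((-466)² - 22*(-466) - 22*220 - 466*220) - 72524) = 570297*((217156 + 10252 - 4840 - 102520) - 72524) = 570297*(120048 - 72524) = 570297*47524 = 27102794628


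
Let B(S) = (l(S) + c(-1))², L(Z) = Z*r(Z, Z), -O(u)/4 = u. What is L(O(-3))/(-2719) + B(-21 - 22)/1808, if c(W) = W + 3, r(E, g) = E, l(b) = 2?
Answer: -13553/307247 ≈ -0.044111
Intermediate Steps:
O(u) = -4*u
c(W) = 3 + W
L(Z) = Z² (L(Z) = Z*Z = Z²)
B(S) = 16 (B(S) = (2 + (3 - 1))² = (2 + 2)² = 4² = 16)
L(O(-3))/(-2719) + B(-21 - 22)/1808 = (-4*(-3))²/(-2719) + 16/1808 = 12²*(-1/2719) + 16*(1/1808) = 144*(-1/2719) + 1/113 = -144/2719 + 1/113 = -13553/307247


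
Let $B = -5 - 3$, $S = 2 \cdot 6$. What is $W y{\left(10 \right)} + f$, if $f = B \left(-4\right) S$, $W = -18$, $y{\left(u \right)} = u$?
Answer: $204$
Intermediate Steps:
$S = 12$
$B = -8$ ($B = -5 - 3 = -8$)
$f = 384$ ($f = \left(-8\right) \left(-4\right) 12 = 32 \cdot 12 = 384$)
$W y{\left(10 \right)} + f = \left(-18\right) 10 + 384 = -180 + 384 = 204$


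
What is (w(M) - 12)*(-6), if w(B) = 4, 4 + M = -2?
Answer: 48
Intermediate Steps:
M = -6 (M = -4 - 2 = -6)
(w(M) - 12)*(-6) = (4 - 12)*(-6) = -8*(-6) = 48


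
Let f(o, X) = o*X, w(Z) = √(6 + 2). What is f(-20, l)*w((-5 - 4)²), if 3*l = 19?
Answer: -760*√2/3 ≈ -358.27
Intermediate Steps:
l = 19/3 (l = (⅓)*19 = 19/3 ≈ 6.3333)
w(Z) = 2*√2 (w(Z) = √8 = 2*√2)
f(o, X) = X*o
f(-20, l)*w((-5 - 4)²) = ((19/3)*(-20))*(2*√2) = -760*√2/3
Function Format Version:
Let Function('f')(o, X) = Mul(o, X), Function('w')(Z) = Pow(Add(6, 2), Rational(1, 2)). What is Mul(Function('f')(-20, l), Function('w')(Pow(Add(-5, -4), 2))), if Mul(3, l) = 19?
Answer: Mul(Rational(-760, 3), Pow(2, Rational(1, 2))) ≈ -358.27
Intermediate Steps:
l = Rational(19, 3) (l = Mul(Rational(1, 3), 19) = Rational(19, 3) ≈ 6.3333)
Function('w')(Z) = Mul(2, Pow(2, Rational(1, 2))) (Function('w')(Z) = Pow(8, Rational(1, 2)) = Mul(2, Pow(2, Rational(1, 2))))
Function('f')(o, X) = Mul(X, o)
Mul(Function('f')(-20, l), Function('w')(Pow(Add(-5, -4), 2))) = Mul(Mul(Rational(19, 3), -20), Mul(2, Pow(2, Rational(1, 2)))) = Mul(Rational(-380, 3), Mul(2, Pow(2, Rational(1, 2)))) = Mul(Rational(-760, 3), Pow(2, Rational(1, 2)))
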